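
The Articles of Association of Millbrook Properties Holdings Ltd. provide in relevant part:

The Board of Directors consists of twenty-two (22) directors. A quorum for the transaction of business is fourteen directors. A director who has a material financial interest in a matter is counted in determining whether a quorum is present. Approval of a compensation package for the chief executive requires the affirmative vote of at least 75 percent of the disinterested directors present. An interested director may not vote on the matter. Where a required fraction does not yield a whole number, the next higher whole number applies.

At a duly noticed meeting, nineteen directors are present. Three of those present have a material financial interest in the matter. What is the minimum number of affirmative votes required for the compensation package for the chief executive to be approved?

12

The compensation package for the chief executive requires three-fourths of the disinterested directors present (19 − 3 = 16).
3/4 of 16 = 12.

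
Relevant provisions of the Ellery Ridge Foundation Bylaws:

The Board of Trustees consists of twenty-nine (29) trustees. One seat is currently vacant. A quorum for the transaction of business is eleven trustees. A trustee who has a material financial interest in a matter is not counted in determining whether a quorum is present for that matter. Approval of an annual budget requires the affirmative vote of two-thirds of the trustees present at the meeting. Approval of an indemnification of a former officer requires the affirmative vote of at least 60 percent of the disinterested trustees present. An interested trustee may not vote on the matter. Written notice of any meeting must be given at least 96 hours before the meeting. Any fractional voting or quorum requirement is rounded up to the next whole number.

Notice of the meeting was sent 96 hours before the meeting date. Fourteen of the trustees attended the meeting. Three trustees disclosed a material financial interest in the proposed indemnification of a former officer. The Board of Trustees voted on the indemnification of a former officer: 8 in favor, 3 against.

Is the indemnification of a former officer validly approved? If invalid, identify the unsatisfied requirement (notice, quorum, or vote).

Notice: 96 hours given; 96 required (96 ≥ 96). Satisfied.
Quorum: 14 present, but the 3 interested trustees do not count, leaving 11. Quorum is 11. Satisfied.
Vote: the indemnification of a former officer requires three-fifths of the disinterested trustees present (14 − 3 = 11). 3/5 of 11 = 6.60, rounded up to 7, so 7 affirmative votes are needed; 8 voted in favor. Satisfied.

Valid — all requirements satisfied.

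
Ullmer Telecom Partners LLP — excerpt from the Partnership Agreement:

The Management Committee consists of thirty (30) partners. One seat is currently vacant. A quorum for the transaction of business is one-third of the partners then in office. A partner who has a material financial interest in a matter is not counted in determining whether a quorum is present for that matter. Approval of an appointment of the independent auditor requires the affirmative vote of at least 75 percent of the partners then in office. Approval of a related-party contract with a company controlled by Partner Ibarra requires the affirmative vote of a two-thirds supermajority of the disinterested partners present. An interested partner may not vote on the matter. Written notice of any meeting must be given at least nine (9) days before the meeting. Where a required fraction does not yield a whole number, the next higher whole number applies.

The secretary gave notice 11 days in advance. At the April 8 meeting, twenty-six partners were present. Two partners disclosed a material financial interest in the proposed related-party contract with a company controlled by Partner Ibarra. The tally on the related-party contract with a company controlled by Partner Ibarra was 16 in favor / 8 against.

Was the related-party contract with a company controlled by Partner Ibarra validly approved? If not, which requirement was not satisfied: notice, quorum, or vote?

Notice: 11 days given; 9 required (11 ≥ 9). Satisfied.
Quorum: 26 present, but the 2 interested partners do not count, leaving 24. Quorum is 10. Satisfied.
Vote: the related-party contract with a company controlled by Partner Ibarra requires two-thirds of the disinterested partners present (26 − 2 = 24). 2/3 of 24 = 16, so 16 affirmative votes are needed; 16 voted in favor. Satisfied.

Valid — all requirements satisfied.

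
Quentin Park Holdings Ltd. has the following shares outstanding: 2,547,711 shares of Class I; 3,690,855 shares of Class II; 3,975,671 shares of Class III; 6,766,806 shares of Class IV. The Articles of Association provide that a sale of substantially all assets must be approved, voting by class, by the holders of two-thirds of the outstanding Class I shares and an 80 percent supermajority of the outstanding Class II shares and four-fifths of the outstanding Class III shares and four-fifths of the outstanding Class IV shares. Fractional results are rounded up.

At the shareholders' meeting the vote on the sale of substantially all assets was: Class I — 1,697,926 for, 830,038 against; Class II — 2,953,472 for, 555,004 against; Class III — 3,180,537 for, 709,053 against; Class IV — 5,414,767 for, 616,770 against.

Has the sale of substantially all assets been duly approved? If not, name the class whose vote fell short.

Not approved — the Class I shares did not give the required vote.

Class I: 2/3 of 2547711 = 1698474; 1,698,474 required, 1,697,926 in favor — not approved.
Class II: 4/5 of 3690855 = 2952684; 2,952,684 required, 2,953,472 in favor — approved.
Class III: 4/5 of 3975671 = 3180536.80, rounded up to 3180537; 3,180,537 required, 3,180,537 in favor — approved.
Class IV: 4/5 of 6766806 = 5413444.80, rounded up to 5413445; 5,413,445 required, 5,414,767 in favor — approved.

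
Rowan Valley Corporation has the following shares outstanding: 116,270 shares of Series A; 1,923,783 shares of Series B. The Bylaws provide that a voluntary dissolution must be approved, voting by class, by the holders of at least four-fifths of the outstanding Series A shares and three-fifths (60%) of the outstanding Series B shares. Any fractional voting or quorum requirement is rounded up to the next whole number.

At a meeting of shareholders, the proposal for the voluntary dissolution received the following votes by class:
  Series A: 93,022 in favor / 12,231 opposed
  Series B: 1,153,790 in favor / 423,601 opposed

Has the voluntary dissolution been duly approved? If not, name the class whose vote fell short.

Not approved — the Series B shares did not give the required vote.

Series A: 4/5 of 116270 = 93016; 93,016 required, 93,022 in favor — approved.
Series B: 3/5 of 1923783 = 1154269.80, rounded up to 1154270; 1,154,270 required, 1,153,790 in favor — not approved.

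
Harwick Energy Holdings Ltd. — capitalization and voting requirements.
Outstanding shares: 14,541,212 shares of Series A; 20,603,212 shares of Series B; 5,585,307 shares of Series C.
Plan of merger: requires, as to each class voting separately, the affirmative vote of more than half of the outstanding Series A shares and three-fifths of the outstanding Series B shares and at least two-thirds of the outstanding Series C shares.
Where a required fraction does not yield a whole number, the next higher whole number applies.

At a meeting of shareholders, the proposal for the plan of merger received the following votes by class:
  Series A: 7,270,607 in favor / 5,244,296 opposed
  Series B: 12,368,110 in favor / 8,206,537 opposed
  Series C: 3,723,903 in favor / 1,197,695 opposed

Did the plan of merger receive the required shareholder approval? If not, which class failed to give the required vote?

Approved — every class gave the required vote.

Series A: a majority of 14541212 is 7270607; 7,270,607 required, 7,270,607 in favor — approved.
Series B: 3/5 of 20603212 = 12361927.20, rounded up to 12361928; 12,361,928 required, 12,368,110 in favor — approved.
Series C: 2/3 of 5585307 = 3723538; 3,723,538 required, 3,723,903 in favor — approved.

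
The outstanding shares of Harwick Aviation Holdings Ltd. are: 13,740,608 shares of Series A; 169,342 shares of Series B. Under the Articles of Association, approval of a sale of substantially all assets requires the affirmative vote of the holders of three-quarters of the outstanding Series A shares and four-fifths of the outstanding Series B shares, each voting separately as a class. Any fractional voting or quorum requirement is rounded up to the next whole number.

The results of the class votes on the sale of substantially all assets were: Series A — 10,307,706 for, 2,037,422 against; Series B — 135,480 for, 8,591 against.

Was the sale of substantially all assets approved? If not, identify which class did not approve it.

Approved — every class gave the required vote.

Series A: 3/4 of 13740608 = 10305456; 10,305,456 required, 10,307,706 in favor — approved.
Series B: 4/5 of 169342 = 135473.60, rounded up to 135474; 135,474 required, 135,480 in favor — approved.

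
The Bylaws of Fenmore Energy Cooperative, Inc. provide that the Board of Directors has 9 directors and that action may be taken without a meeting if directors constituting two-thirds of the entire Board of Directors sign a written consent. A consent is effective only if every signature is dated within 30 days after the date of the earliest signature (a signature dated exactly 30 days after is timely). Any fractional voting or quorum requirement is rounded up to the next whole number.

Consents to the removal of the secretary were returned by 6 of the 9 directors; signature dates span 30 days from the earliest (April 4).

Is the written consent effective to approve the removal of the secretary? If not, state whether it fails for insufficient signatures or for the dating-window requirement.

Signatures required: two-thirds of 9 — 2/3 of 9 = 6, so 6 needed; 6 signed. Sufficient.
Dating window: the latest signature is 30 days after the earliest; the limit is 30 days. Within the window.

Effective — both the signature and dating-window requirements are satisfied.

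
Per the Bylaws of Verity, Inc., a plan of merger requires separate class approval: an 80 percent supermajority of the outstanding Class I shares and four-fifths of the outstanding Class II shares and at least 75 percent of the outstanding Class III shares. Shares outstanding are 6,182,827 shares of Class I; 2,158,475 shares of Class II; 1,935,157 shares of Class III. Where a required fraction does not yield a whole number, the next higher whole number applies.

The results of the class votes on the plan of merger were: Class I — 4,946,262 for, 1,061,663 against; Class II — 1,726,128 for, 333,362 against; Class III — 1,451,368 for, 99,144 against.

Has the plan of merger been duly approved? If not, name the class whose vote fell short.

Not approved — the Class II shares did not give the required vote.

Class I: 4/5 of 6182827 = 4946261.60, rounded up to 4946262; 4,946,262 required, 4,946,262 in favor — approved.
Class II: 4/5 of 2158475 = 1726780; 1,726,780 required, 1,726,128 in favor — not approved.
Class III: 3/4 of 1935157 = 1451367.75, rounded up to 1451368; 1,451,368 required, 1,451,368 in favor — approved.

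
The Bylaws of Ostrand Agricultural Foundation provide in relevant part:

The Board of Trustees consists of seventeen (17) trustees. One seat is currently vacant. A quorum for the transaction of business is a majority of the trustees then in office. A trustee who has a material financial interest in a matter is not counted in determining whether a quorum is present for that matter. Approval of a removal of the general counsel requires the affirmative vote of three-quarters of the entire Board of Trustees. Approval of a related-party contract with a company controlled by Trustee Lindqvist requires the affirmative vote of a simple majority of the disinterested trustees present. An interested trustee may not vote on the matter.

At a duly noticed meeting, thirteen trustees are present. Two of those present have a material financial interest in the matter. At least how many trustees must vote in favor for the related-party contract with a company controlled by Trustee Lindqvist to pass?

6

The related-party contract with a company controlled by Trustee Lindqvist requires a majority of the disinterested trustees present (13 − 2 = 11).
A majority of 11 is 6.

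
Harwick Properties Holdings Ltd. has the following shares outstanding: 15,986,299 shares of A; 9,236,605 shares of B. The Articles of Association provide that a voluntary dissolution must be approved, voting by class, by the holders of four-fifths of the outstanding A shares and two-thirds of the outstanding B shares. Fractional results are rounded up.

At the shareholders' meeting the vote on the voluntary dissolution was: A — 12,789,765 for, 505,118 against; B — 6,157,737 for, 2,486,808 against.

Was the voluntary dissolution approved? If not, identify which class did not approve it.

A: 4/5 of 15986299 = 12789039.20, rounded up to 12789040; 12,789,040 required, 12,789,765 in favor — approved.
B: 2/3 of 9236605 = 6157736.67, rounded up to 6157737; 6,157,737 required, 6,157,737 in favor — approved.

Approved — every class gave the required vote.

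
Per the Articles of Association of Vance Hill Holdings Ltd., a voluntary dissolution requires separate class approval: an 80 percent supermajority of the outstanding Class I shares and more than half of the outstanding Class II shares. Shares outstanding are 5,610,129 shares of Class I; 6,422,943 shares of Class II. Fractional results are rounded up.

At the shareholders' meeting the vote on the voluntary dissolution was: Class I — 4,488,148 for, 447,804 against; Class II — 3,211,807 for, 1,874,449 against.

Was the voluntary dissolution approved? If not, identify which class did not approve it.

Class I: 4/5 of 5610129 = 4488103.20, rounded up to 4488104; 4,488,104 required, 4,488,148 in favor — approved.
Class II: a majority of 6422943 is 3211472; 3,211,472 required, 3,211,807 in favor — approved.

Approved — every class gave the required vote.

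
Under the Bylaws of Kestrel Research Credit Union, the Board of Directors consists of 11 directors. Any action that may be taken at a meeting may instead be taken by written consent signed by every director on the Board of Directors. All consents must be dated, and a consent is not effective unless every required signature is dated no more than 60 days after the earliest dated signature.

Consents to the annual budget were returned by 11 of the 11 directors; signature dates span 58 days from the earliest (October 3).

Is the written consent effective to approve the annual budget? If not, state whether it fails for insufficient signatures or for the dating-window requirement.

Effective — both the signature and dating-window requirements are satisfied.

Signatures required: all of 11 — unanimous means all 11, so 11 needed; 11 signed. Sufficient.
Dating window: the latest signature is 58 days after the earliest; the limit is 60 days. Within the window.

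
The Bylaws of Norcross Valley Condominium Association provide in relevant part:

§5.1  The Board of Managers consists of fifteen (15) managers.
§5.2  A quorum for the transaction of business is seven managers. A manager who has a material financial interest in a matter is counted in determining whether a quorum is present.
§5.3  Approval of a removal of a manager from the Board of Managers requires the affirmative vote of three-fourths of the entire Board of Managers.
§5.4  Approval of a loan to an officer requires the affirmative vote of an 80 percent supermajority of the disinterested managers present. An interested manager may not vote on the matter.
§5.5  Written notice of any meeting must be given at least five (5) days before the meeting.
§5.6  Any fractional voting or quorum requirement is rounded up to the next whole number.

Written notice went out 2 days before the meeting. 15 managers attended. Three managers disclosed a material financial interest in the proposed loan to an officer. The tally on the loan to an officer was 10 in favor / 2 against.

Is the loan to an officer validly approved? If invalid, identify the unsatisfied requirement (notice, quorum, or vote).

Invalid — notice requirement not satisfied.

Notice: 2 days given; 5 required (2 < 5). Not satisfied.
Quorum: 15 present (interested managers count toward quorum); quorum is 7. Satisfied.
Vote: the loan to an officer requires four-fifths of the disinterested managers present (15 − 3 = 12). 4/5 of 12 = 9.60, rounded up to 10, so 10 affirmative votes are needed; 10 voted in favor. Satisfied.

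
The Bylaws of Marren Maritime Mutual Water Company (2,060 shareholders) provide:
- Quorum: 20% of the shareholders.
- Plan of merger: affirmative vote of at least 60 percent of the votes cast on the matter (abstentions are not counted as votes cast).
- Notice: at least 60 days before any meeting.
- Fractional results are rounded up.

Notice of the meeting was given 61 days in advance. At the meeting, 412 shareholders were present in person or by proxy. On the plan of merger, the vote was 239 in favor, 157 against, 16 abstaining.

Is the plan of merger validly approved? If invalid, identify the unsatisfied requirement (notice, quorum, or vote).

Notice: 61 days given; 60 required. Satisfied.
Quorum: 20% of 2,060 = 412; 412 present. Satisfied.
Vote: requires three-fifths of the votes cast (412 − 16 abstaining = 396); 3/5 of 396 = 237.60, rounded up to 238, so 238 needed; 239 in favor. Satisfied.

Valid — all requirements satisfied.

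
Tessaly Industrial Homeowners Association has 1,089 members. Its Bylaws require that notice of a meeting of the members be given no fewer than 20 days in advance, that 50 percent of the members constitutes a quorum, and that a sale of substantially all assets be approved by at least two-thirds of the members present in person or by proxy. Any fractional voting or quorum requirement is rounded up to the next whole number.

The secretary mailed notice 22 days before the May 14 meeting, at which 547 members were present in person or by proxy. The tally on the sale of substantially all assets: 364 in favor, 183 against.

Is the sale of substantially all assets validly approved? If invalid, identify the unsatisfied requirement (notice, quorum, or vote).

Notice: 22 days given; 20 required. Satisfied.
Quorum: 50% of 1,089 = 544.50, rounded up to 545; 547 present. Satisfied.
Vote: requires two-thirds of those present (547); 2/3 of 547 = 364.67, rounded up to 365, so 365 needed; 364 in favor. Not satisfied.

Invalid — vote requirement not satisfied.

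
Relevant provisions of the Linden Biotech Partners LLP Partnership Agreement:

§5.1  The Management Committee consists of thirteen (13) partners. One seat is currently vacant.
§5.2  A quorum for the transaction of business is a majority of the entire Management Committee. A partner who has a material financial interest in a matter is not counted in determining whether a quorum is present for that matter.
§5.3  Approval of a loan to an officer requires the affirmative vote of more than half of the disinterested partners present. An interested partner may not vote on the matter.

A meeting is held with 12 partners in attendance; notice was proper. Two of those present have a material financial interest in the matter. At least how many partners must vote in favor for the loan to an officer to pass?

6

The loan to an officer requires a majority of the disinterested partners present (12 − 2 = 10).
A majority of 10 is 6.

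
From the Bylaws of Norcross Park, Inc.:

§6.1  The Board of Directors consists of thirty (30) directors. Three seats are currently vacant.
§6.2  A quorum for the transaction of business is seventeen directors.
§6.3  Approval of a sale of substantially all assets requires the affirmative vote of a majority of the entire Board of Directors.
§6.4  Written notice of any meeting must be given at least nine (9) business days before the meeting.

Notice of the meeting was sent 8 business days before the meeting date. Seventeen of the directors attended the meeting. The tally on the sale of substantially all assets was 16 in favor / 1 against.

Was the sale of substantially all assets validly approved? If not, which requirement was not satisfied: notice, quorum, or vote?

Notice: 8 business days given; 9 required (8 < 9). Not satisfied.
Quorum: 17 present; quorum is 17. Satisfied.
Vote: the sale of substantially all assets requires a majority of the entire Board of Directors (30). A majority of 30 is 16, so 16 affirmative votes are needed; 16 voted in favor. Satisfied.

Invalid — notice requirement not satisfied.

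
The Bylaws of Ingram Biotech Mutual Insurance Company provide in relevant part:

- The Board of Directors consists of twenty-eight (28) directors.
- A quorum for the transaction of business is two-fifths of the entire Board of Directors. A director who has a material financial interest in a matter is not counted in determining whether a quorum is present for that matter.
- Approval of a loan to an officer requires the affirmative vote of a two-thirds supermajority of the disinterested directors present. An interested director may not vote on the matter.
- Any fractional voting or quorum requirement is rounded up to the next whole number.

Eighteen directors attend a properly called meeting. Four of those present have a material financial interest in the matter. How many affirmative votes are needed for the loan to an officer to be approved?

10

The loan to an officer requires two-thirds of the disinterested directors present (18 − 4 = 14).
2/3 of 14 = 9.33, rounded up to 10.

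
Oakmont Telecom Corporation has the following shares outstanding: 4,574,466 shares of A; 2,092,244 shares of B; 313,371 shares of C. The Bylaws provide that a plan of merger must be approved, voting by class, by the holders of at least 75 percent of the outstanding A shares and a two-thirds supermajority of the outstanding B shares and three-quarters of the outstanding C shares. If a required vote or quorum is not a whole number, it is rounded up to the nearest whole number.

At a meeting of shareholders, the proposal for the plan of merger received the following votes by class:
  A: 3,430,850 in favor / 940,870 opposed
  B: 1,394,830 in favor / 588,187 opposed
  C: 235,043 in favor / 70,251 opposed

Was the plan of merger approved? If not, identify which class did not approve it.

Approved — every class gave the required vote.

A: 3/4 of 4574466 = 3430849.50, rounded up to 3430850; 3,430,850 required, 3,430,850 in favor — approved.
B: 2/3 of 2092244 = 1394829.33, rounded up to 1394830; 1,394,830 required, 1,394,830 in favor — approved.
C: 3/4 of 313371 = 235028.25, rounded up to 235029; 235,029 required, 235,043 in favor — approved.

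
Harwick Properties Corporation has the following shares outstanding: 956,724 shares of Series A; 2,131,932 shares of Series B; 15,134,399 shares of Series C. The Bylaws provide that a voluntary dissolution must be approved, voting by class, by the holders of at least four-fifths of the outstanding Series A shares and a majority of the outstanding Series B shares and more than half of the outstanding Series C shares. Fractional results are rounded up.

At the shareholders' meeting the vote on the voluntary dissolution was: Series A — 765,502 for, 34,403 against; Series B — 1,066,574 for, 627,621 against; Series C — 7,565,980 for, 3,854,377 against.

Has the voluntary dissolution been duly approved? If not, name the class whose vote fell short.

Not approved — the Series C shares did not give the required vote.

Series A: 4/5 of 956724 = 765379.20, rounded up to 765380; 765,380 required, 765,502 in favor — approved.
Series B: a majority of 2131932 is 1065967; 1,065,967 required, 1,066,574 in favor — approved.
Series C: a majority of 15134399 is 7567200; 7,567,200 required, 7,565,980 in favor — not approved.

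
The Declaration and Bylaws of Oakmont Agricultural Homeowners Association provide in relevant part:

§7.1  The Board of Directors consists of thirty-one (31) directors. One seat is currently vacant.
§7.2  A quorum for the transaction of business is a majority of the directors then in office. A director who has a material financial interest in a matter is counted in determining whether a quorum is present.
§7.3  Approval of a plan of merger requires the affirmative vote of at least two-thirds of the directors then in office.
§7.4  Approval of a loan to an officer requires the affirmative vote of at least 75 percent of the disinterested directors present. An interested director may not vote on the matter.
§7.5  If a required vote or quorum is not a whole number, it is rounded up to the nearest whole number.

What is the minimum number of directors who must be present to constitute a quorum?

16

A majority of 30 is 16.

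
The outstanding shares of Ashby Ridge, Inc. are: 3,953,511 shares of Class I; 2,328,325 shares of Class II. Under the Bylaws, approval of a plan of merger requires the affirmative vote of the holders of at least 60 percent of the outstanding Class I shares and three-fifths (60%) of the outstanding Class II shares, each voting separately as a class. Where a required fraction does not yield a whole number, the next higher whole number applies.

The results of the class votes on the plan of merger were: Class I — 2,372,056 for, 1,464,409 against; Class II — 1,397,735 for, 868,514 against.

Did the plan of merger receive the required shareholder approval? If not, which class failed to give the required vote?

Not approved — the Class I shares did not give the required vote.

Class I: 3/5 of 3953511 = 2372106.60, rounded up to 2372107; 2,372,107 required, 2,372,056 in favor — not approved.
Class II: 3/5 of 2328325 = 1396995; 1,396,995 required, 1,397,735 in favor — approved.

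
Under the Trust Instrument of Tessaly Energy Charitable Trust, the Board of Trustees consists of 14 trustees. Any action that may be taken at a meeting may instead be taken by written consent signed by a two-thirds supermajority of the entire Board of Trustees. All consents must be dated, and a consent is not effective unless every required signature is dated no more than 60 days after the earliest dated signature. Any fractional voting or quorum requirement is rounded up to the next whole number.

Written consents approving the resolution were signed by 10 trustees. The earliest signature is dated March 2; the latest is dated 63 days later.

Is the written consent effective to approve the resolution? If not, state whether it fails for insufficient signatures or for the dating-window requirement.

Signatures required: a two-thirds supermajority of 14 — 2/3 of 14 = 9.33, rounded up to 10, so 10 needed; 10 signed. Sufficient.
Dating window: the latest signature is 63 days after the earliest; the limit is 60 days. Outside the window.

Not effective — dating-window requirement not satisfied.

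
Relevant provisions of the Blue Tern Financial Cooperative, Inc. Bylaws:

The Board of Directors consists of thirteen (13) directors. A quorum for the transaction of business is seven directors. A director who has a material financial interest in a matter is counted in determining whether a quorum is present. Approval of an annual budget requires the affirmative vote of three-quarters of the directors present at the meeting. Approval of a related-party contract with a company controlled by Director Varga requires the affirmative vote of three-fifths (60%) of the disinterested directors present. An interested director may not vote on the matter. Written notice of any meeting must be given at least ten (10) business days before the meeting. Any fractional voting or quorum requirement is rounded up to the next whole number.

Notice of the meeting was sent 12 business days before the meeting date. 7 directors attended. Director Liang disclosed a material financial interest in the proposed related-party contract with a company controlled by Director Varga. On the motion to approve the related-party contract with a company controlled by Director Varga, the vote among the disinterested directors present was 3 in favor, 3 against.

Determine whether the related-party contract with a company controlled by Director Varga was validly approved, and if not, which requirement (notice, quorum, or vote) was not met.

Notice: 12 business days given; 10 required (12 ≥ 10). Satisfied.
Quorum: 7 present (interested directors count toward quorum); quorum is 7. Satisfied.
Vote: the related-party contract with a company controlled by Director Varga requires three-fifths of the disinterested directors present (7 − 1 = 6). 3/5 of 6 = 3.60, rounded up to 4, so 4 affirmative votes are needed; 3 voted in favor. Not satisfied.

Invalid — vote requirement not satisfied.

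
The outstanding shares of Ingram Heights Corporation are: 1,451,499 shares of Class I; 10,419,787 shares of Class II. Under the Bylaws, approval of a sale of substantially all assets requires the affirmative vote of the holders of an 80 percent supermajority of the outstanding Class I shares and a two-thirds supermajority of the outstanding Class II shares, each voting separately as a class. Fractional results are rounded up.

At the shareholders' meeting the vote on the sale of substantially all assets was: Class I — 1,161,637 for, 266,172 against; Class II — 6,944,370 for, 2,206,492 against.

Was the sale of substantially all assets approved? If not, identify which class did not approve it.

Class I: 4/5 of 1451499 = 1161199.20, rounded up to 1161200; 1,161,200 required, 1,161,637 in favor — approved.
Class II: 2/3 of 10419787 = 6946524.67, rounded up to 6946525; 6,946,525 required, 6,944,370 in favor — not approved.

Not approved — the Class II shares did not give the required vote.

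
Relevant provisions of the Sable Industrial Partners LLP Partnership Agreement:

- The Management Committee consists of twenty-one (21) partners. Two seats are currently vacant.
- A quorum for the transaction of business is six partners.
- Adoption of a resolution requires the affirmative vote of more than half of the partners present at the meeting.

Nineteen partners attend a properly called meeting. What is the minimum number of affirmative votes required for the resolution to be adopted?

The resolution requires a majority of the partners present (19).
A majority of 19 is 10.

10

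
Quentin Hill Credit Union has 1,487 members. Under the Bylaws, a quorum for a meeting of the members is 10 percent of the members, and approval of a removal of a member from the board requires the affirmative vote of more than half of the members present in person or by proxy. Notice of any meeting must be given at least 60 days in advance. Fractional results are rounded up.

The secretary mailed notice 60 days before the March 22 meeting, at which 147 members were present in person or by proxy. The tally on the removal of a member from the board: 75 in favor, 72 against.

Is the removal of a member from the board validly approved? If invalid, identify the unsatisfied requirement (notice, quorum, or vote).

Invalid — quorum requirement not satisfied.

Notice: 60 days given; 60 required. Satisfied.
Quorum: 10% of 1,487 = 148.70, rounded up to 149; 147 present. Not satisfied.
Vote: requires a majority of those present (147); a majority of 147 is 74, so 74 needed; 75 in favor. Satisfied.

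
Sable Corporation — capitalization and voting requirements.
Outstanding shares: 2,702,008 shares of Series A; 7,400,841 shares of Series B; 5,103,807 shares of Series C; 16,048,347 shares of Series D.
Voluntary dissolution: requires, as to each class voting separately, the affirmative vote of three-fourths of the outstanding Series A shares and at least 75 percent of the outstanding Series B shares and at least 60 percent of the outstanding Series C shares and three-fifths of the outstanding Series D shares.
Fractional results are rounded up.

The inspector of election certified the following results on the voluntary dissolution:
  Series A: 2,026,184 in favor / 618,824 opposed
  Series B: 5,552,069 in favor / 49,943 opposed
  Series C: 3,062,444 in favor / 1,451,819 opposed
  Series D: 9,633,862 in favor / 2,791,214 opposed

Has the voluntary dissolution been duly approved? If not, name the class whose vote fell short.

Series A: 3/4 of 2702008 = 2026506; 2,026,506 required, 2,026,184 in favor — not approved.
Series B: 3/4 of 7400841 = 5550630.75, rounded up to 5550631; 5,550,631 required, 5,552,069 in favor — approved.
Series C: 3/5 of 5103807 = 3062284.20, rounded up to 3062285; 3,062,285 required, 3,062,444 in favor — approved.
Series D: 3/5 of 16048347 = 9629008.20, rounded up to 9629009; 9,629,009 required, 9,633,862 in favor — approved.

Not approved — the Series A shares did not give the required vote.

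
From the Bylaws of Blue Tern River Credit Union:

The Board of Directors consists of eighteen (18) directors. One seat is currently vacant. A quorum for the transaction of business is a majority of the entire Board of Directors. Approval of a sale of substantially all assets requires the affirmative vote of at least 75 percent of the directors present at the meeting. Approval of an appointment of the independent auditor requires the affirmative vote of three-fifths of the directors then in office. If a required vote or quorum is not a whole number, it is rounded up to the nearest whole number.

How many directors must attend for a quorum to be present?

A majority of 18 is 10.

10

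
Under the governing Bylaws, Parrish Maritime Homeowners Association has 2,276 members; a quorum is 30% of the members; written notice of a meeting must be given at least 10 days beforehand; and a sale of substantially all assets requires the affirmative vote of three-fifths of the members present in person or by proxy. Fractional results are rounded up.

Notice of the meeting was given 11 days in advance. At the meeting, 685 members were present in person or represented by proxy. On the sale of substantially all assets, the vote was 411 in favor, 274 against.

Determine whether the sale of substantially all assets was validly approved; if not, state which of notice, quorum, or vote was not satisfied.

Notice: 11 days given; 10 required. Satisfied.
Quorum: 30% of 2,276 = 682.80, rounded up to 683; 685 present. Satisfied.
Vote: requires three-fifths of those present (685); 3/5 of 685 = 411, so 411 needed; 411 in favor. Satisfied.

Valid — all requirements satisfied.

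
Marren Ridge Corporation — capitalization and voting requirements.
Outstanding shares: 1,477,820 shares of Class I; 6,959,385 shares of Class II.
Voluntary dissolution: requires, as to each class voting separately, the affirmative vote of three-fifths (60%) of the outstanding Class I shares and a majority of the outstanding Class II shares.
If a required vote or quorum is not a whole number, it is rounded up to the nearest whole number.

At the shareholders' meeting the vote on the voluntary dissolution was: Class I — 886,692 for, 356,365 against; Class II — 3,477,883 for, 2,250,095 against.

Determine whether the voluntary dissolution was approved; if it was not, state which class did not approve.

Not approved — the Class II shares did not give the required vote.

Class I: 3/5 of 1477820 = 886692; 886,692 required, 886,692 in favor — approved.
Class II: a majority of 6959385 is 3479693; 3,479,693 required, 3,477,883 in favor — not approved.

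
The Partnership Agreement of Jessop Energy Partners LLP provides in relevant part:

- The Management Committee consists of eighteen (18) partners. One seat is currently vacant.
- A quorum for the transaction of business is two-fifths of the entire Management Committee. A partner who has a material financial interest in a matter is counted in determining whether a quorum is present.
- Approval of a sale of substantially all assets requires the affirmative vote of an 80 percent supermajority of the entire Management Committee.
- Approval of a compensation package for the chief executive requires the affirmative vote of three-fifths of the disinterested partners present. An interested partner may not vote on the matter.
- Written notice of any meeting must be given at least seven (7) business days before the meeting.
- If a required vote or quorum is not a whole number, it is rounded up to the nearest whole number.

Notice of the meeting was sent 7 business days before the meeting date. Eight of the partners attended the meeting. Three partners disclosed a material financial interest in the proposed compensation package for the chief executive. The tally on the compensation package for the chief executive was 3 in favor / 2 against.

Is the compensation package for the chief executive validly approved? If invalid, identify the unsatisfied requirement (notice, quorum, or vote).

Notice: 7 business days given; 7 required (7 ≥ 7). Satisfied.
Quorum: 8 present (interested partners count toward quorum); quorum is 8. Satisfied.
Vote: the compensation package for the chief executive requires three-fifths of the disinterested partners present (8 − 3 = 5). 3/5 of 5 = 3, so 3 affirmative votes are needed; 3 voted in favor. Satisfied.

Valid — all requirements satisfied.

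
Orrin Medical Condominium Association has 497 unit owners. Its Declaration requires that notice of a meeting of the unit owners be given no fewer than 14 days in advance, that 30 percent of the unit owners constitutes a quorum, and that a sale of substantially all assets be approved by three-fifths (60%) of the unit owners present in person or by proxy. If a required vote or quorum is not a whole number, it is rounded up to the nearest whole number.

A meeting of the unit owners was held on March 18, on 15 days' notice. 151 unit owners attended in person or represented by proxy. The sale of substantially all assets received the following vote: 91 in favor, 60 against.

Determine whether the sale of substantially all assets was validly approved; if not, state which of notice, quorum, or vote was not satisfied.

Valid — all requirements satisfied.

Notice: 15 days given; 14 required. Satisfied.
Quorum: 30% of 497 = 149.10, rounded up to 150; 151 present. Satisfied.
Vote: requires three-fifths of those present (151); 3/5 of 151 = 90.60, rounded up to 91, so 91 needed; 91 in favor. Satisfied.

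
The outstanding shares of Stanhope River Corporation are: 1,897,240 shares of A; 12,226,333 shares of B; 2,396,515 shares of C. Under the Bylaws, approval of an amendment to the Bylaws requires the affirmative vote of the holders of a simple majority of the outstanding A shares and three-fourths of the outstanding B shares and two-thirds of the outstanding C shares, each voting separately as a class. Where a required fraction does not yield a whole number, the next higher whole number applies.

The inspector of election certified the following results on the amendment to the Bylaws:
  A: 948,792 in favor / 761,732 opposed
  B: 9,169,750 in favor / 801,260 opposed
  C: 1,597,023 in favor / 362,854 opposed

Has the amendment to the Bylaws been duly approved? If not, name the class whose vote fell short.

Not approved — the C shares did not give the required vote.

A: a majority of 1897240 is 948621; 948,621 required, 948,792 in favor — approved.
B: 3/4 of 12226333 = 9169749.75, rounded up to 9169750; 9,169,750 required, 9,169,750 in favor — approved.
C: 2/3 of 2396515 = 1597676.67, rounded up to 1597677; 1,597,677 required, 1,597,023 in favor — not approved.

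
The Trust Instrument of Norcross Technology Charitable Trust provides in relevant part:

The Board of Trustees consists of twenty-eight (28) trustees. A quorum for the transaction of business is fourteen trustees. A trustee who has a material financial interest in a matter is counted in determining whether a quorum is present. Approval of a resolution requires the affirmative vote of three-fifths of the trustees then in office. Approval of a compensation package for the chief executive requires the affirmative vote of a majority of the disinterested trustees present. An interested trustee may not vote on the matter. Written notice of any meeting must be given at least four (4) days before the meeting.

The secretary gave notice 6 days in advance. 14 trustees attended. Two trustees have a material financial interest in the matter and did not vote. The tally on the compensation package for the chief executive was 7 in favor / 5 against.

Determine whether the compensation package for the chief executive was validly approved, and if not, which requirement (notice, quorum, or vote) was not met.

Valid — all requirements satisfied.

Notice: 6 days given; 4 required (6 ≥ 4). Satisfied.
Quorum: 14 present (interested trustees count toward quorum); quorum is 14. Satisfied.
Vote: the compensation package for the chief executive requires a majority of the disinterested trustees present (14 − 2 = 12). A majority of 12 is 7, so 7 affirmative votes are needed; 7 voted in favor. Satisfied.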